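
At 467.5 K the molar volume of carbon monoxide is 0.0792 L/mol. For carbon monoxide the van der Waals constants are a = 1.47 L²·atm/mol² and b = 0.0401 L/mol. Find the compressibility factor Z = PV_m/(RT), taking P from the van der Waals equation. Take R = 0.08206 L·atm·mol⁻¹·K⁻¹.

Z ≈ 1.542

P = RT/(V_m − b) − a/V_m² = (0.08206)(467.5)/(0.0792 − 0.0401) − 1.47/(0.0792)²
  = 38.363/0.039100 − 234.35 = 981.15 − 234.35 = 746.80 atm
Z = PV_m/(RT) = (746.80)(0.0792)/((0.08206)(467.5)) = 59.147/38.363 = 1.542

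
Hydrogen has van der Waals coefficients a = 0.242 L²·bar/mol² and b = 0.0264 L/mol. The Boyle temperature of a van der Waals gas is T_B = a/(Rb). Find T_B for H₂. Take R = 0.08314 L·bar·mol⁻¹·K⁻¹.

For a van der Waals gas the second virial coefficient B₂ = b − a/(RT) vanishes at T_B = a/(Rb).
T_B = 0.242/(0.08314×0.0264) = 0.242/0.0021949 = 110.3 K

T_B ≈ 110.3 K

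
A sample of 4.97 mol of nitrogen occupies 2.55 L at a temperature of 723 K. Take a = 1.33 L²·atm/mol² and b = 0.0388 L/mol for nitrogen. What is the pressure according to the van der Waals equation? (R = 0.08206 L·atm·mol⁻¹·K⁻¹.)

P = nRT/(V − nb) − a n²/V²
nRT/(V − nb) = (4.97)(0.08206)(723)/(2.55 − 4.97×0.0388) = 294.87/2.3572 = 125.09 atm
a n²/V² = (1.33)(4.97)²/(2.55)² = 5.0522 atm
P = 125.09 − 5.0522 = 120.0 atm

P ≈ 120.0 atm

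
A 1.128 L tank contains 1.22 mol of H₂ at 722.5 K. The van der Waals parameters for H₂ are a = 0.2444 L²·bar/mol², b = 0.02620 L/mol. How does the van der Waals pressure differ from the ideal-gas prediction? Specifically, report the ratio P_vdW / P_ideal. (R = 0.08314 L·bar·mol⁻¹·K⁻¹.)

P_vdW / P_ideal ≈ 1.025

Ideal: P_ideal = nRT/V = (1.22)(0.08314)(722.5)/1.128 = 64.9679 bar
vdW: P = nRT/(V − nb) − a n²/V² = 73.2838/1.09604 − 0.363765/1.27238 = 66.8623 − 0.285893 = 66.5764 bar
Ratio = 66.5764/64.9679 = 1.025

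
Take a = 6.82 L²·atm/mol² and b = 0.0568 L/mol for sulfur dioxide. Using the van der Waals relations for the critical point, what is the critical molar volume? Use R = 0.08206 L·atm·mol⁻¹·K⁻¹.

V_m,c ≈ 0.1704 L/mol

For a van der Waals gas, V_m,c = 3b.
V_m,c = 3×0.0568 = 0.1704 L/mol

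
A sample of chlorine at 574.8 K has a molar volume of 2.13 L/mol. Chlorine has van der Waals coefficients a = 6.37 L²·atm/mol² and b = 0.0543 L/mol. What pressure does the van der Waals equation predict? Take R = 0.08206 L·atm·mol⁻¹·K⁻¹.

P ≈ 21.32 atm

P = RT/(V_m − b) − a/V_m²
RT/(V_m − b) = (0.08206)(574.8)/(2.13 − 0.0543) = 47.168/2.0757 = 22.724 atm
a/V_m² = 6.37/(2.13)² = 1.4040 atm
P = 22.724 − 1.4040 = 21.32 atm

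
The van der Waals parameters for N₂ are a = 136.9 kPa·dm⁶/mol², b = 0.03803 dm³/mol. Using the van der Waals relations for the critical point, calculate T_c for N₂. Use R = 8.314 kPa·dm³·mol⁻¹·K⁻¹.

For a van der Waals gas, T_c = 8a/(27Rb).
T_c = 8×136.9/(27×8.314×0.03803) = 1095.2/8.5369 = 128.3 K

T_c ≈ 128.3 K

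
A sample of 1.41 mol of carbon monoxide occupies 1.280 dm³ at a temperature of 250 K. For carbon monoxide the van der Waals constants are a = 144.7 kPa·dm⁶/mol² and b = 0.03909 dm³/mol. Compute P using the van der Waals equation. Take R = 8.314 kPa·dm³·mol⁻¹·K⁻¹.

P = nRT/(V − nb) − a n²/V²
nRT/(V − nb) = (1.41)(8.314)(250)/(1.280 − 1.41×0.03909) = 2930.7/1.2249 = 2392.6 kPa
a n²/V² = (144.7)(1.41)²/(1.280)² = 175.58 kPa
P = 2392.6 − 175.58 = 2217 kPa

P ≈ 2217 kPa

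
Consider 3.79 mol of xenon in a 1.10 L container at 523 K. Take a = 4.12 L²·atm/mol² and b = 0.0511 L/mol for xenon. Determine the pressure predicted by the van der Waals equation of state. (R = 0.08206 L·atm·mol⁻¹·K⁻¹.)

P = nRT/(V − nb) − a n²/V²
nRT/(V − nb) = (3.79)(0.08206)(523)/(1.10 − 3.79×0.0511) = 162.66/0.90633 = 179.47 atm
a n²/V² = (4.12)(3.79)²/(1.10)² = 48.909 atm
P = 179.47 − 48.909 = 130.6 atm

P ≈ 130.6 atm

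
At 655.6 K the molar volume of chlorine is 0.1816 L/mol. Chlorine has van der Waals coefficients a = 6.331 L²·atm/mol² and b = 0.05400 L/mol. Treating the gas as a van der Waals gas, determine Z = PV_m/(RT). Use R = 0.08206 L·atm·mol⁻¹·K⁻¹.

P = RT/(V_m − b) − a/V_m² = (0.08206)(655.6)/(0.1816 − 0.05400) − 6.331/(0.1816)²
  = 53.799/0.12760 − 191.97 = 421.62 − 191.97 = 229.65 atm
Z = PV_m/(RT) = (229.65)(0.1816)/((0.08206)(655.6)) = 41.704/53.799 = 0.7752

Z ≈ 0.7752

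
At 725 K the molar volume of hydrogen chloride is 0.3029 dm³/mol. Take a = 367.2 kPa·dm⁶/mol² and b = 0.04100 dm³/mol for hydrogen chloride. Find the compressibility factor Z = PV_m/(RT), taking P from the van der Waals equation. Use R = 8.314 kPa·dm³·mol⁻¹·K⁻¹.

P = RT/(V_m − b) − a/V_m² = (8.314)(725)/(0.3029 − 0.04100) − 367.2/(0.3029)²
  = 6027.7/0.26190 − 4002.2 = 23015 − 4002.2 = 19013 kPa
Z = PV_m/(RT) = (19013)(0.3029)/((8.314)(725)) = 5759.0/6027.7 = 0.9554

Z ≈ 0.9554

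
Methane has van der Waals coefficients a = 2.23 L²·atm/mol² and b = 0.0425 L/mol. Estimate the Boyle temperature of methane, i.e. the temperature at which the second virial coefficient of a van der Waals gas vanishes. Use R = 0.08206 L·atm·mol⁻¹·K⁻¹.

T_B ≈ 639.4 K

For a van der Waals gas the second virial coefficient B₂ = b − a/(RT) vanishes at T_B = a/(Rb).
T_B = 2.23/(0.08206×0.0425) = 2.23/0.0034876 = 639.4 K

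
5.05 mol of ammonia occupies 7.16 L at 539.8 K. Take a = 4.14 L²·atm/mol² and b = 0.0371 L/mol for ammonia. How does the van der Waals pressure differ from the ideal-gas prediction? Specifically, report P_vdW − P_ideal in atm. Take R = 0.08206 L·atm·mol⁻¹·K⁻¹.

Ideal: P_ideal = nRT/V = (5.05)(0.08206)(539.8)/7.16 = 31.2423 atm
vdW: P = nRT/(V − nb) − a n²/V² = 223.695/6.97265 − 105.580/51.2656 = 32.0818 − 2.05947 = 30.0223 atm
ΔP = 30.0223 − 31.2423 = -1.220 atm

ΔP ≈ -1.220 atm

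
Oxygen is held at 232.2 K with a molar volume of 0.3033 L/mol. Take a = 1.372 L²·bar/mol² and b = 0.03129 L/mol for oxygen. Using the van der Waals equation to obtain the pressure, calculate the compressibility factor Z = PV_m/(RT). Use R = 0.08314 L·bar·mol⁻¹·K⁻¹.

Z ≈ 0.8807

P = RT/(V_m − b) − a/V_m² = (0.08314)(232.2)/(0.3033 − 0.03129) − 1.372/(0.3033)²
  = 19.305/0.27201 − 14.915 = 70.972 − 14.915 = 56.057 bar
Z = PV_m/(RT) = (56.057)(0.3033)/((0.08314)(232.2)) = 17.002/19.305 = 0.8807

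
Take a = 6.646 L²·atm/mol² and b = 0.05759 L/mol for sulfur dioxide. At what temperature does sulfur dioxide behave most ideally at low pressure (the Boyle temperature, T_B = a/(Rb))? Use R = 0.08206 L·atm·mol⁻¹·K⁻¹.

T_B ≈ 1406 K

For a van der Waals gas the second virial coefficient B₂ = b − a/(RT) vanishes at T_B = a/(Rb).
T_B = 6.646/(0.08206×0.05759) = 6.646/0.0047258 = 1406 K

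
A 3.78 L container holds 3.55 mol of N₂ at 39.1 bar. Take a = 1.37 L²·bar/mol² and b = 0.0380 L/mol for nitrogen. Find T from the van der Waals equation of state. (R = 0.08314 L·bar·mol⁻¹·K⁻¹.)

T = (P + a n²/V²)(V − nb)/(nR)
P + a n²/V² = 39.1 + (1.37)(3.55)²/(3.78)² = 40.308 bar
V − nb = 3.78 − (3.55)(0.0380) = 3.6451 L
T = (40.308)(3.6451)/((3.55)(0.08314)) = 497.8 K

T ≈ 497.8 K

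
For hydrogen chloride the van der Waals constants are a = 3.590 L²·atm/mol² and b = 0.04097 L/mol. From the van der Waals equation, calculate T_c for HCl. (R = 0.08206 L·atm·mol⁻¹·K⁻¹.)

T_c ≈ 316.4 K

For a van der Waals gas, T_c = 8a/(27Rb).
T_c = 8×3.590/(27×0.08206×0.04097) = 28.720/0.090774 = 316.4 K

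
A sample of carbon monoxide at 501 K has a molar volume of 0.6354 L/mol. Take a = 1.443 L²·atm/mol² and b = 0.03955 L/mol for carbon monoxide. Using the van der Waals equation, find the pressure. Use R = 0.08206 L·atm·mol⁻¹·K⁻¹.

P = RT/(V_m − b) − a/V_m²
RT/(V_m − b) = (0.08206)(501)/(0.6354 − 0.03955) = 41.112/0.59585 = 68.997 atm
a/V_m² = 1.443/(0.6354)² = 3.5741 atm
P = 68.997 − 3.5741 = 65.42 atm

P ≈ 65.42 atm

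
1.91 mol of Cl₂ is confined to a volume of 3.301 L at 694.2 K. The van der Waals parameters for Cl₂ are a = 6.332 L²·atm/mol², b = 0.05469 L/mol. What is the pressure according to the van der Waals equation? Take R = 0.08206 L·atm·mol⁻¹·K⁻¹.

P ≈ 31.92 atm

P = nRT/(V − nb) − a n²/V²
nRT/(V − nb) = (1.91)(0.08206)(694.2)/(3.301 − 1.91×0.05469) = 108.81/3.1965 = 34.040 atm
a n²/V² = (6.332)(1.91)²/(3.301)² = 2.1199 atm
P = 34.040 − 2.1199 = 31.92 atm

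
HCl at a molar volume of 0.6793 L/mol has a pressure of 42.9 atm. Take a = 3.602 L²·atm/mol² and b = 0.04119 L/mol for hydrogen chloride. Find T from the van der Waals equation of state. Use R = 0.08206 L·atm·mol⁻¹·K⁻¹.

T = (P + a/V_m²)(V_m − b)/R
P + a/V_m² = 42.9 + 3.602/(0.6793)² = 50.706 atm
V_m − b = 0.6793 − 0.04119 = 0.63811 L/mol
T = (50.706)(0.63811)/0.08206 = 394.3 K

T ≈ 394.3 K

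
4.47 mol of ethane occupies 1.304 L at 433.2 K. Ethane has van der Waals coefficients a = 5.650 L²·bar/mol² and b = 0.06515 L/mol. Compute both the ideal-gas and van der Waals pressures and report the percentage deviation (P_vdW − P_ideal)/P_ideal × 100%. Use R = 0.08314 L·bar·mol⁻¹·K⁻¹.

-25.02 %

Ideal: P_ideal = nRT/V = (4.47)(0.08314)(433.2)/1.304 = 123.461 bar
vdW: P = nRT/(V − nb) − a n²/V² = 160.993/1.01278 − 112.892/1.70042 = 158.961 − 66.3907 = 92.570 bar
% deviation = (92.570 − 123.461)/123.461 × 100% = -25.02%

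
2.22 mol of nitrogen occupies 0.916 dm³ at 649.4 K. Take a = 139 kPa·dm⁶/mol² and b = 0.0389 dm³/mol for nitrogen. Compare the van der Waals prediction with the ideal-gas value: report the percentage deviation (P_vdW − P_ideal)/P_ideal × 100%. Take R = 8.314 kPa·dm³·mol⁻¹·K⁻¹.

Ideal: P_ideal = nRT/V = (2.22)(8.314)(649.4)/0.916 = 13085.2 kPa
vdW: P = nRT/(V − nb) − a n²/V² = 11986.0/0.829642 − 685.048/0.839056 = 14447.2 − 816.451 = 13630.7 kPa
% deviation = (13630.7 − 13085.2)/13085.2 × 100% = 4.17%

4.17 %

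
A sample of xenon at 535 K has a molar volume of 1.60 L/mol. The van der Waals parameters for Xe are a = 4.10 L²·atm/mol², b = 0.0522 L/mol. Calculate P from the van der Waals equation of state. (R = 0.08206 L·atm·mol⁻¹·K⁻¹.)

P ≈ 26.76 atm

P = RT/(V_m − b) − a/V_m²
RT/(V_m − b) = (0.08206)(535)/(1.60 − 0.0522) = 43.902/1.5478 = 28.364 atm
a/V_m² = 4.10/(1.60)² = 1.6016 atm
P = 28.364 − 1.6016 = 26.76 atm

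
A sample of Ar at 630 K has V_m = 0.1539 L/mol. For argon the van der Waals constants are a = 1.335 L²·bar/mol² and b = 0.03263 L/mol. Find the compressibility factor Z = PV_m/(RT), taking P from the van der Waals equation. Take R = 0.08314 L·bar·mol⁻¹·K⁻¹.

Z ≈ 1.103

P = RT/(V_m − b) − a/V_m² = (0.08314)(630)/(0.1539 − 0.03263) − 1.335/(0.1539)²
  = 52.378/0.12127 − 56.364 = 431.91 − 56.364 = 375.55 bar
Z = PV_m/(RT) = (375.55)(0.1539)/((0.08314)(630)) = 57.797/52.378 = 1.103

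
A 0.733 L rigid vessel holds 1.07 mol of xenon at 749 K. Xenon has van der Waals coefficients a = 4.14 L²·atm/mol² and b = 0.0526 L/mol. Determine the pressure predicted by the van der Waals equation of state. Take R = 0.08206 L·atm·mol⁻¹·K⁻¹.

P = nRT/(V − nb) − a n²/V²
nRT/(V − nb) = (1.07)(0.08206)(749)/(0.733 − 1.07×0.0526) = 65.765/0.67672 = 97.182 atm
a n²/V² = (4.14)(1.07)²/(0.733)² = 8.8219 atm
P = 97.182 − 8.8219 = 88.36 atm

P ≈ 88.36 atm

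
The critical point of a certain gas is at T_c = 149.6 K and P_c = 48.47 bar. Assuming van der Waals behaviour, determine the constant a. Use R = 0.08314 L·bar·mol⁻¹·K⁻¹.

From T_c = 8a/(27Rb) and P_c = a/(27b²): a = 27 R² T_c²/(64 P_c).
a = 27×(0.08314)²×(149.6)²/(64×48.47) = 4176.8/3102.1 = 1.346 L²·bar/mol²

a ≈ 1.346 L²·bar/mol²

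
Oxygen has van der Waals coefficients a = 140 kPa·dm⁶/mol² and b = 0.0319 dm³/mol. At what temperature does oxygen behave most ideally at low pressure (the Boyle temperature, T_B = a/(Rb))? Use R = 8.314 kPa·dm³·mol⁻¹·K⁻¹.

For a van der Waals gas the second virial coefficient B₂ = b − a/(RT) vanishes at T_B = a/(Rb).
T_B = 140/(8.314×0.0319) = 140/0.26522 = 527.9 K

T_B ≈ 527.9 K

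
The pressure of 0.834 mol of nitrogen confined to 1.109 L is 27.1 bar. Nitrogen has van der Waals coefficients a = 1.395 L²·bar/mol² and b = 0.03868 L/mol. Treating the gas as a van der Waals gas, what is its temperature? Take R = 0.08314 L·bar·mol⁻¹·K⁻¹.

T = (P + a n²/V²)(V − nb)/(nR)
P + a n²/V² = 27.1 + (1.395)(0.834)²/(1.109)² = 27.889 bar
V − nb = 1.109 − (0.834)(0.03868) = 1.0767 L
T = (27.889)(1.0767)/((0.834)(0.08314)) = 433.1 K

T ≈ 433.1 K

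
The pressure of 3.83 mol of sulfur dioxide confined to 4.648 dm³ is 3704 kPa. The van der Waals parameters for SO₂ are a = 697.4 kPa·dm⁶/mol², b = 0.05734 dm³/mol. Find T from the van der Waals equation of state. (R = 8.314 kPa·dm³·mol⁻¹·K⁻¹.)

T = (P + a n²/V²)(V − nb)/(nR)
P + a n²/V² = 3704 + (697.4)(3.83)²/(4.648)² = 4177.5 kPa
V − nb = 4.648 − (3.83)(0.05734) = 4.4284 dm³
T = (4177.5)(4.4284)/((3.83)(8.314)) = 581.0 K

T ≈ 581.0 K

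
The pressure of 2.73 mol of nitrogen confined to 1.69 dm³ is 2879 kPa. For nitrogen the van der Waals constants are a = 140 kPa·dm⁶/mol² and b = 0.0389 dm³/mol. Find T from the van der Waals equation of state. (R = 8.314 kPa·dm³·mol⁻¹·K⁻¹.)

T ≈ 226.4 K

T = (P + a n²/V²)(V − nb)/(nR)
P + a n²/V² = 2879 + (140)(2.73)²/(1.69)² = 3244.3 kPa
V − nb = 1.69 − (2.73)(0.0389) = 1.5838 dm³
T = (3244.3)(1.5838)/((2.73)(8.314)) = 226.4 K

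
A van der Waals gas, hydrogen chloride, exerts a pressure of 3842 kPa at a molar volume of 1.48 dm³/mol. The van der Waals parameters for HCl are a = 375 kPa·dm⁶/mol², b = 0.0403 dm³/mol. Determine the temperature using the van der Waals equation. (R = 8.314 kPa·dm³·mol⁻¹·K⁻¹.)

T = (P + a/V_m²)(V_m − b)/R
P + a/V_m² = 3842 + 375/(1.48)² = 4013.2 kPa
V_m − b = 1.48 − 0.0403 = 1.4397 dm³/mol
T = (4013.2)(1.4397)/8.314 = 694.9 K

T ≈ 694.9 K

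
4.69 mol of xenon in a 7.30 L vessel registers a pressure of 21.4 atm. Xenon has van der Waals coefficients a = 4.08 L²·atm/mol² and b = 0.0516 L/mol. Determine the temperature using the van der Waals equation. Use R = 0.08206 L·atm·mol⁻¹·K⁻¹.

T ≈ 423.3 K

T = (P + a n²/V²)(V − nb)/(nR)
P + a n²/V² = 21.4 + (4.08)(4.69)²/(7.30)² = 23.084 atm
V − nb = 7.30 − (4.69)(0.0516) = 7.0580 L
T = (23.084)(7.0580)/((4.69)(0.08206)) = 423.3 K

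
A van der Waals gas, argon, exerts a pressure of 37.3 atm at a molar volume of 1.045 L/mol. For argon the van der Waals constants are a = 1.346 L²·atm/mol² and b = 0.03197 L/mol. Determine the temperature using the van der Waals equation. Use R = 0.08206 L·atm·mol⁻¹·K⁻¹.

T = (P + a/V_m²)(V_m − b)/R
P + a/V_m² = 37.3 + 1.346/(1.045)² = 38.533 atm
V_m − b = 1.045 − 0.03197 = 1.0130 L/mol
T = (38.533)(1.0130)/0.08206 = 475.7 K

T ≈ 475.7 K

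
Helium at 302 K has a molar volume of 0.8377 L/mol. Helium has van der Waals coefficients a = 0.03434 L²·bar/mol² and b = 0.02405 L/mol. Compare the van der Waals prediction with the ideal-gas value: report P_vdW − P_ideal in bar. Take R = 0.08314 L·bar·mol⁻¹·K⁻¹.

Ideal: P_ideal = RT/V_m = (0.08314)(302)/0.8377 = 29.9729 bar
vdW: P = RT/(V_m − b) − a/V_m² = 25.1083/0.813650 − 0.03434/0.701741 = 30.8588 − 0.0489354 = 30.8099 bar
ΔP = 30.8099 − 29.9729 = 0.837 bar

ΔP ≈ 0.837 bar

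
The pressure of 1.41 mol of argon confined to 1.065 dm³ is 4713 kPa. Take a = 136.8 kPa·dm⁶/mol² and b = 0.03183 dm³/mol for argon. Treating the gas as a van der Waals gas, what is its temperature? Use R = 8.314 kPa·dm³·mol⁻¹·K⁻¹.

T ≈ 431.0 K

T = (P + a n²/V²)(V − nb)/(nR)
P + a n²/V² = 4713 + (136.8)(1.41)²/(1.065)² = 4952.8 kPa
V − nb = 1.065 − (1.41)(0.03183) = 1.0201 dm³
T = (4952.8)(1.0201)/((1.41)(8.314)) = 431.0 K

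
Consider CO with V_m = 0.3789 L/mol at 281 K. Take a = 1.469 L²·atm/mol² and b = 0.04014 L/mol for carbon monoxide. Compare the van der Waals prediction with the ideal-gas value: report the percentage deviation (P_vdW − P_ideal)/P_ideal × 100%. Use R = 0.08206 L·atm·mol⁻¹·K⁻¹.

Ideal: P_ideal = RT/V_m = (0.08206)(281)/0.3789 = 60.8574 atm
vdW: P = RT/(V_m − b) − a/V_m² = 23.0589/0.338760 − 1.469/0.143565 = 68.0685 − 10.2323 = 57.8362 atm
% deviation = (57.8362 − 60.8574)/60.8574 × 100% = -4.96%

-4.96 %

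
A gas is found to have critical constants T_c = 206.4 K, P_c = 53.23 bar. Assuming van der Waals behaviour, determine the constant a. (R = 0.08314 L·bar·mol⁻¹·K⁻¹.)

a ≈ 2.334 L²·bar/mol²

From T_c = 8a/(27Rb) and P_c = a/(27b²): a = 27 R² T_c²/(64 P_c).
a = 27×(0.08314)²×(206.4)²/(64×53.23) = 7950.7/3406.7 = 2.334 L²·bar/mol²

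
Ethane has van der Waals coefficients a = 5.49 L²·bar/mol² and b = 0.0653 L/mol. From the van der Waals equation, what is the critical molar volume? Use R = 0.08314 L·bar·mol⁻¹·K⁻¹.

For a van der Waals gas, V_m,c = 3b.
V_m,c = 3×0.0653 = 0.1959 L/mol

V_m,c ≈ 0.1959 L/mol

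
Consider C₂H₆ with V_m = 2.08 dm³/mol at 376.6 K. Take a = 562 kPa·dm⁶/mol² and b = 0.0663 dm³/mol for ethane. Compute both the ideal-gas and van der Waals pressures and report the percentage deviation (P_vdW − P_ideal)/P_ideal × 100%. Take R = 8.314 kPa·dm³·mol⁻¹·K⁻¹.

-5.34 %

Ideal: P_ideal = RT/V_m = (8.314)(376.6)/2.08 = 1505.31 kPa
vdW: P = RT/(V_m − b) − a/V_m² = 3131.05/2.01370 − 562/4.32640 = 1554.87 − 129.900 = 1424.97 kPa
% deviation = (1424.97 − 1505.31)/1505.31 × 100% = -5.34%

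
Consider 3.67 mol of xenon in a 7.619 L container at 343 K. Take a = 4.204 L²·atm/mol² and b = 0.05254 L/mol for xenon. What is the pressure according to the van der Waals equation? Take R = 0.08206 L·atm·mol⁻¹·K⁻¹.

P ≈ 12.93 atm

P = nRT/(V − nb) − a n²/V²
nRT/(V − nb) = (3.67)(0.08206)(343)/(7.619 − 3.67×0.05254) = 103.30/7.4262 = 13.910 atm
a n²/V² = (4.204)(3.67)²/(7.619)² = 0.97544 atm
P = 13.910 − 0.97544 = 12.93 atm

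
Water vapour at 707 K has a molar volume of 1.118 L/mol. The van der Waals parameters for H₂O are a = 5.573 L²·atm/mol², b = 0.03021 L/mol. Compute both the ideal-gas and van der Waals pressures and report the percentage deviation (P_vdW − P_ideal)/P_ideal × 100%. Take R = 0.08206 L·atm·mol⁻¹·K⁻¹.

-5.81 %

Ideal: P_ideal = RT/V_m = (0.08206)(707)/1.118 = 51.8930 atm
vdW: P = RT/(V_m − b) − a/V_m² = 58.0164/1.08779 − 5.573/1.24992 = 53.3342 − 4.45869 = 48.8755 atm
% deviation = (48.8755 − 51.8930)/51.8930 × 100% = -5.81%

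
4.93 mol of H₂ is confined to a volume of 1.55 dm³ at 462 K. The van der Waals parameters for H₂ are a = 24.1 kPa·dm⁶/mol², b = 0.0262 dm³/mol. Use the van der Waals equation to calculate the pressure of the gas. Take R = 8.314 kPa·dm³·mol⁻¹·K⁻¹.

P = nRT/(V − nb) − a n²/V²
nRT/(V − nb) = (4.93)(8.314)(462)/(1.55 − 4.93×0.0262) = 18936/1.4208 = 13328 kPa
a n²/V² = (24.1)(4.93)²/(1.55)² = 243.81 kPa
P = 13328 − 243.81 = 13084 kPa

P ≈ 13084 kPa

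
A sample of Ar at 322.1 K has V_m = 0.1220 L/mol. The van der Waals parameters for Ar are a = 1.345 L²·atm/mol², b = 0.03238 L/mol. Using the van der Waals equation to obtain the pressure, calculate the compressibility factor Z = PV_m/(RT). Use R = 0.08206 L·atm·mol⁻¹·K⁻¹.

Z ≈ 0.9442

P = RT/(V_m − b) − a/V_m² = (0.08206)(322.1)/(0.1220 − 0.03238) − 1.345/(0.1220)²
  = 26.432/0.089620 − 90.365 = 294.93 − 90.365 = 204.57 atm
Z = PV_m/(RT) = (204.57)(0.1220)/((0.08206)(322.1)) = 24.958/26.432 = 0.9442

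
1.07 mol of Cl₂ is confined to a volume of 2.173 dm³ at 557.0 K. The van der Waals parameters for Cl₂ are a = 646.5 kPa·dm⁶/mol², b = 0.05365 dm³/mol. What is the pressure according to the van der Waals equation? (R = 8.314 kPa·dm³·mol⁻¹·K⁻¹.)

P ≈ 2185 kPa

P = nRT/(V − nb) − a n²/V²
nRT/(V − nb) = (1.07)(8.314)(557.0)/(2.173 − 1.07×0.05365) = 4955.1/2.1156 = 2342.2 kPa
a n²/V² = (646.5)(1.07)²/(2.173)² = 156.75 kPa
P = 2342.2 − 156.75 = 2185 kPa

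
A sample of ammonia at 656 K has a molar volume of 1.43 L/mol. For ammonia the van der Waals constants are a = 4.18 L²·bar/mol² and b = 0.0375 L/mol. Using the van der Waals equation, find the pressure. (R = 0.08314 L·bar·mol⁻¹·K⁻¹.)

P ≈ 37.12 bar

P = RT/(V_m − b) − a/V_m²
RT/(V_m − b) = (0.08314)(656)/(1.43 − 0.0375) = 54.540/1.3925 = 39.167 bar
a/V_m² = 4.18/(1.43)² = 2.0441 bar
P = 39.167 − 2.0441 = 37.12 bar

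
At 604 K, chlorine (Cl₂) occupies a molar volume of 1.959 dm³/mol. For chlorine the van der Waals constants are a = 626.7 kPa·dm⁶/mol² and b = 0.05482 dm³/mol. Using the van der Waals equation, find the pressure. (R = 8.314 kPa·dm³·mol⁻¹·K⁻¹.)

P ≈ 2474 kPa

P = RT/(V_m − b) − a/V_m²
RT/(V_m − b) = (8.314)(604)/(1.959 − 0.05482) = 5021.7/1.9042 = 2637.2 kPa
a/V_m² = 626.7/(1.959)² = 163.30 kPa
P = 2637.2 − 163.30 = 2474 kPa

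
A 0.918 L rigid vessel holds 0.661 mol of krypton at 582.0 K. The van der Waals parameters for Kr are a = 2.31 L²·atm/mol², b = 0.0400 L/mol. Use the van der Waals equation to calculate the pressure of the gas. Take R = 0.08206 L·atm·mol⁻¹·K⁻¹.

P = nRT/(V − nb) − a n²/V²
nRT/(V − nb) = (0.661)(0.08206)(582.0)/(0.918 − 0.661×0.0400) = 31.569/0.89156 = 35.409 atm
a n²/V² = (2.31)(0.661)²/(0.918)² = 1.1976 atm
P = 35.409 − 1.1976 = 34.21 atm

P ≈ 34.21 atm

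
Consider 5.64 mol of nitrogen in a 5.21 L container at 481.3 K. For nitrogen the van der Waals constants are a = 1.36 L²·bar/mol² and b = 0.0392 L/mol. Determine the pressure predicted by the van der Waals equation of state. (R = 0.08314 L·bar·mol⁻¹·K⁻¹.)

P = nRT/(V − nb) − a n²/V²
nRT/(V − nb) = (5.64)(0.08314)(481.3)/(5.21 − 5.64×0.0392) = 225.69/4.9889 = 45.238 bar
a n²/V² = (1.36)(5.64)²/(5.21)² = 1.5938 bar
P = 45.238 − 1.5938 = 43.64 bar

P ≈ 43.64 bar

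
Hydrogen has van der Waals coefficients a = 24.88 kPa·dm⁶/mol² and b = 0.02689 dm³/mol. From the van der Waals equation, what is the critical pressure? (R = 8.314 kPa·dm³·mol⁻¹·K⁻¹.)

For a van der Waals gas, P_c = a/(27b²).
P_c = 24.88/(27×(0.02689)²) = 24.88/0.019523 = 1274 kPa

P_c ≈ 1274 kPa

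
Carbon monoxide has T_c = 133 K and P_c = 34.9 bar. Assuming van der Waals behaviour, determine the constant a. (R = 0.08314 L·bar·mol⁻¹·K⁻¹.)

a ≈ 1.478 L²·bar/mol²

From T_c = 8a/(27Rb) and P_c = a/(27b²): a = 27 R² T_c²/(64 P_c).
a = 27×(0.08314)²×(133)²/(64×34.9) = 3301.3/2233.6 = 1.478 L²·bar/mol²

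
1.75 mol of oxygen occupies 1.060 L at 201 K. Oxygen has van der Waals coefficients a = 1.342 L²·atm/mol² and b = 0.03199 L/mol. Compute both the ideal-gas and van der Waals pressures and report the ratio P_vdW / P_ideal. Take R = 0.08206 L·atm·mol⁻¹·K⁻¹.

Ideal: P_ideal = nRT/V = (1.75)(0.08206)(201)/1.060 = 27.2308 atm
vdW: P = nRT/(V − nb) − a n²/V² = 28.8646/1.00402 − 4.10988/1.12360 = 28.7490 − 3.65778 = 25.0912 atm
Ratio = 25.0912/27.2308 = 0.9214

P_vdW / P_ideal ≈ 0.9214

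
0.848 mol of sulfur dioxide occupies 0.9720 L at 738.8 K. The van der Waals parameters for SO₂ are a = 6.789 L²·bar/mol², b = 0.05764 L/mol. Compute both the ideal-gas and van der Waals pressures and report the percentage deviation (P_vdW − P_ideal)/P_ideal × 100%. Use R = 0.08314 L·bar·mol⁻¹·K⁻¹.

-4.35 %

Ideal: P_ideal = nRT/V = (0.848)(0.08314)(738.8)/0.9720 = 53.5879 bar
vdW: P = nRT/(V − nb) − a n²/V² = 52.0874/0.923121 − 4.88200/0.944784 = 56.4253 − 5.16732 = 51.2580 bar
% deviation = (51.2580 − 53.5879)/53.5879 × 100% = -4.35%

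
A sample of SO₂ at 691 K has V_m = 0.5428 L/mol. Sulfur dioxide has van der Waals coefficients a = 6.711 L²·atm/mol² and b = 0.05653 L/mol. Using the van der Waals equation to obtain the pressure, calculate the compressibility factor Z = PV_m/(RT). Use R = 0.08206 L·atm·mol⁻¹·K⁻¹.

P = RT/(V_m − b) − a/V_m² = (0.08206)(691)/(0.5428 − 0.05653) − 6.711/(0.5428)²
  = 56.703/0.48627 − 22.778 = 116.61 − 22.778 = 93.83 atm
Z = PV_m/(RT) = (93.83)(0.5428)/((0.08206)(691)) = 50.931/56.703 = 0.8982

Z ≈ 0.8982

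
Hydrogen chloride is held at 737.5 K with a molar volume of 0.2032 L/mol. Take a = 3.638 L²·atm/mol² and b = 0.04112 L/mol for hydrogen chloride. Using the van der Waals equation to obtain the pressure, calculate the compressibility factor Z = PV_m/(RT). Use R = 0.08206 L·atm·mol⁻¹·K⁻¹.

Z ≈ 0.9579

P = RT/(V_m − b) − a/V_m² = (0.08206)(737.5)/(0.2032 − 0.04112) − 3.638/(0.2032)²
  = 60.519/0.16208 − 88.108 = 373.39 − 88.108 = 285.28 atm
Z = PV_m/(RT) = (285.28)(0.2032)/((0.08206)(737.5)) = 57.969/60.519 = 0.9579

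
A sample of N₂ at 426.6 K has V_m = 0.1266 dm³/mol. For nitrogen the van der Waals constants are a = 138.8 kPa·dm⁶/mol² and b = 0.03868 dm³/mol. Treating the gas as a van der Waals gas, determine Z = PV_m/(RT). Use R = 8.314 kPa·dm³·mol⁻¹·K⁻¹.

Z ≈ 1.131

P = RT/(V_m − b) − a/V_m² = (8.314)(426.6)/(0.1266 − 0.03868) − 138.8/(0.1266)²
  = 3546.8/0.087920 − 8660.1 = 40341 − 8660.1 = 31681 kPa
Z = PV_m/(RT) = (31681)(0.1266)/((8.314)(426.6)) = 4010.8/3546.8 = 1.131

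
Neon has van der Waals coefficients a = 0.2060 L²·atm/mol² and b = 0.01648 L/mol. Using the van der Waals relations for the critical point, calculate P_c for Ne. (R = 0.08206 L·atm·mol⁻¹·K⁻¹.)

P_c ≈ 28.09 atm

For a van der Waals gas, P_c = a/(27b²).
P_c = 0.2060/(27×(0.01648)²) = 0.2060/0.0073329 = 28.09 atm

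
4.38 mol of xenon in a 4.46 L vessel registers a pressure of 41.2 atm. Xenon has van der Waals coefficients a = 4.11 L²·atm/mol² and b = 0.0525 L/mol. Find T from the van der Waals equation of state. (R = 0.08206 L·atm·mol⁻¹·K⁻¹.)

T = (P + a n²/V²)(V − nb)/(nR)
P + a n²/V² = 41.2 + (4.11)(4.38)²/(4.46)² = 45.164 atm
V − nb = 4.46 − (4.38)(0.0525) = 4.2301 L
T = (45.164)(4.2301)/((4.38)(0.08206)) = 531.5 K

T ≈ 531.5 K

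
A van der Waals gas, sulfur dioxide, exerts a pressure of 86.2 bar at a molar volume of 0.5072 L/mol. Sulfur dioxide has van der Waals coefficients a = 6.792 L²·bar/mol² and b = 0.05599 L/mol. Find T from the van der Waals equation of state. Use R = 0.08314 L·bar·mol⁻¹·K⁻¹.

T = (P + a/V_m²)(V_m − b)/R
P + a/V_m² = 86.2 + 6.792/(0.5072)² = 112.60 bar
V_m − b = 0.5072 − 0.05599 = 0.45121 L/mol
T = (112.60)(0.45121)/0.08314 = 611.1 K

T ≈ 611.1 K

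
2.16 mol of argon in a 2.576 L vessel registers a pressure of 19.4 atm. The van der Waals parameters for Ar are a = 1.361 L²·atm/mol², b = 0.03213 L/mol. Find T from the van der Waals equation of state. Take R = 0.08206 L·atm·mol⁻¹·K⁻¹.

T ≈ 287.9 K

T = (P + a n²/V²)(V − nb)/(nR)
P + a n²/V² = 19.4 + (1.361)(2.16)²/(2.576)² = 20.357 atm
V − nb = 2.576 − (2.16)(0.03213) = 2.5066 L
T = (20.357)(2.5066)/((2.16)(0.08206)) = 287.9 K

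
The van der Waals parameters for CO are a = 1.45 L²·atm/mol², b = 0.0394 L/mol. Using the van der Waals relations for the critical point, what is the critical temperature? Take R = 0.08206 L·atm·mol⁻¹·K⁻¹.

For a van der Waals gas, T_c = 8a/(27Rb).
T_c = 8×1.45/(27×0.08206×0.0394) = 11.600/0.087295 = 132.9 K

T_c ≈ 132.9 K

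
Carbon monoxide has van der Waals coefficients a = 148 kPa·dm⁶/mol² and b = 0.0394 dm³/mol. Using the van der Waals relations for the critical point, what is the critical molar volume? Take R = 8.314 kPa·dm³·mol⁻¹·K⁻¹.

V_m,c ≈ 0.1182 dm³/mol

For a van der Waals gas, V_m,c = 3b.
V_m,c = 3×0.0394 = 0.1182 dm³/mol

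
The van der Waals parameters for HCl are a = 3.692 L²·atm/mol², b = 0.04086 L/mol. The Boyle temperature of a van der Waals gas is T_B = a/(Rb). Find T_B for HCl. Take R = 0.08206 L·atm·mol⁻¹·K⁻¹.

For a van der Waals gas the second virial coefficient B₂ = b − a/(RT) vanishes at T_B = a/(Rb).
T_B = 3.692/(0.08206×0.04086) = 3.692/0.0033530 = 1101 K

T_B ≈ 1101 K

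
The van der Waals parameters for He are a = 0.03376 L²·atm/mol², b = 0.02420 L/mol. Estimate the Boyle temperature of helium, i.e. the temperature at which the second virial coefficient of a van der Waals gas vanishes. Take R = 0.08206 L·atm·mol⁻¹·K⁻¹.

T_B ≈ 17.00 K

For a van der Waals gas the second virial coefficient B₂ = b − a/(RT) vanishes at T_B = a/(Rb).
T_B = 0.03376/(0.08206×0.02420) = 0.03376/0.0019859 = 17.00 K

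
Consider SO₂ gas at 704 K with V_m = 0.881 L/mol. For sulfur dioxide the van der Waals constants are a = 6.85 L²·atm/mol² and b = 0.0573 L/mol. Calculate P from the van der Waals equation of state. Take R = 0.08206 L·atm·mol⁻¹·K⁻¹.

P ≈ 61.31 atm

P = RT/(V_m − b) − a/V_m²
RT/(V_m − b) = (0.08206)(704)/(0.881 − 0.0573) = 57.770/0.82370 = 70.135 atm
a/V_m² = 6.85/(0.881)² = 8.8255 atm
P = 70.135 − 8.8255 = 61.31 atm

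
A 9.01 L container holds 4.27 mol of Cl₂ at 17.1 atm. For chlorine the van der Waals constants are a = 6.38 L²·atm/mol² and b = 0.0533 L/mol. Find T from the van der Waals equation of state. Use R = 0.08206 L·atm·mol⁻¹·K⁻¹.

T ≈ 464.5 K

T = (P + a n²/V²)(V − nb)/(nR)
P + a n²/V² = 17.1 + (6.38)(4.27)²/(9.01)² = 18.533 atm
V − nb = 9.01 − (4.27)(0.0533) = 8.7824 L
T = (18.533)(8.7824)/((4.27)(0.08206)) = 464.5 K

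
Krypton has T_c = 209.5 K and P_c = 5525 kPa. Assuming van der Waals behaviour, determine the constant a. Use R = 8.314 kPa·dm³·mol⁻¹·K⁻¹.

From T_c = 8a/(27Rb) and P_c = a/(27b²): a = 27 R² T_c²/(64 P_c).
a = 27×(8.314)²×(209.5)²/(64×5525) = 81912817/353600 = 231.7 kPa·dm⁶/mol²

a ≈ 231.7 kPa·dm⁶/mol²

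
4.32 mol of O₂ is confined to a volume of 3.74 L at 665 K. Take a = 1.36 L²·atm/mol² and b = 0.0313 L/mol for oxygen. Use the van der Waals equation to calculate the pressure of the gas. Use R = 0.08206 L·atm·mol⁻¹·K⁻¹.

P ≈ 63.58 atm

P = nRT/(V − nb) − a n²/V²
nRT/(V − nb) = (4.32)(0.08206)(665)/(3.74 − 4.32×0.0313) = 235.74/3.6048 = 65.396 atm
a n²/V² = (1.36)(4.32)²/(3.74)² = 1.8145 atm
P = 65.396 − 1.8145 = 63.58 atm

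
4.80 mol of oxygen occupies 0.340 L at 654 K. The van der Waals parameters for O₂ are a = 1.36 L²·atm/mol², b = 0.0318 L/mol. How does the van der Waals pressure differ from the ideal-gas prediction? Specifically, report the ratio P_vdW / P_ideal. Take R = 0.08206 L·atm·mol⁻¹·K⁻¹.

P_vdW / P_ideal ≈ 1.457

Ideal: P_ideal = nRT/V = (4.80)(0.08206)(654)/0.340 = 757.655 atm
vdW: P = nRT/(V − nb) − a n²/V² = 257.603/0.187360 − 31.3344/0.115600 = 1374.91 − 271.059 = 1103.85 atm
Ratio = 1103.85/757.655 = 1.457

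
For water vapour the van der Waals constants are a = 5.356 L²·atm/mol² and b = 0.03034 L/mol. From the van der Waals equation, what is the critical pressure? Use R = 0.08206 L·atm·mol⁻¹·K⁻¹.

P_c ≈ 215.5 atm

For a van der Waals gas, P_c = a/(27b²).
P_c = 5.356/(27×(0.03034)²) = 5.356/0.024854 = 215.5 atm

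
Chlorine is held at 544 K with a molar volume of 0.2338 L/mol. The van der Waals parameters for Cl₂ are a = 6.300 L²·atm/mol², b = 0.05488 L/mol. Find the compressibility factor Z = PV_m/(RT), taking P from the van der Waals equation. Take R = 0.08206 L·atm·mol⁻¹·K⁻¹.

P = RT/(V_m − b) − a/V_m² = (0.08206)(544)/(0.2338 − 0.05488) − 6.300/(0.2338)²
  = 44.641/0.17892 − 115.25 = 249.50 − 115.25 = 134.25 atm
Z = PV_m/(RT) = (134.25)(0.2338)/((0.08206)(544)) = 31.388/44.641 = 0.7031

Z ≈ 0.7031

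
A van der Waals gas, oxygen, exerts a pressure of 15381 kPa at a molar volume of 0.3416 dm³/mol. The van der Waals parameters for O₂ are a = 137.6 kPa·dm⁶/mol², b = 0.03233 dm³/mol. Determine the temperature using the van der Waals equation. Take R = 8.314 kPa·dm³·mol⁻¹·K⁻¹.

T ≈ 616.0 K

T = (P + a/V_m²)(V_m − b)/R
P + a/V_m² = 15381 + 137.6/(0.3416)² = 16560 kPa
V_m − b = 0.3416 − 0.03233 = 0.30927 dm³/mol
T = (16560)(0.30927)/8.314 = 616.0 K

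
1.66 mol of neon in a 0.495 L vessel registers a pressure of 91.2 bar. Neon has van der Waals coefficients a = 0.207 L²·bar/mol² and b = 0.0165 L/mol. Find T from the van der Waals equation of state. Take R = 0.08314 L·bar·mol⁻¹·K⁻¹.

T ≈ 316.9 K

T = (P + a n²/V²)(V − nb)/(nR)
P + a n²/V² = 91.2 + (0.207)(1.66)²/(0.495)² = 93.528 bar
V − nb = 0.495 − (1.66)(0.0165) = 0.46761 L
T = (93.528)(0.46761)/((1.66)(0.08314)) = 316.9 K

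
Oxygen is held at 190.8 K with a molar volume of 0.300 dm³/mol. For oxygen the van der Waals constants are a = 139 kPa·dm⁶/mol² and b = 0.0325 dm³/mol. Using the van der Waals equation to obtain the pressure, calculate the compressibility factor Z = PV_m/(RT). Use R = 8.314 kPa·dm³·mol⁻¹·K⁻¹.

Z ≈ 0.8294

P = RT/(V_m − b) − a/V_m² = (8.314)(190.8)/(0.300 − 0.0325) − 139/(0.300)²
  = 1586.3/0.26750 − 1544.4 = 5930.1 − 1544.4 = 4385.7 kPa
Z = PV_m/(RT) = (4385.7)(0.300)/((8.314)(190.8)) = 1315.7/1586.3 = 0.8294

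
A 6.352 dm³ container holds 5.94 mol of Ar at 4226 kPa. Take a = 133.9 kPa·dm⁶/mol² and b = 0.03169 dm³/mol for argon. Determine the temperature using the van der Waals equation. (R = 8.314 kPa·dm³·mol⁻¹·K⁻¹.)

T = (P + a n²/V²)(V − nb)/(nR)
P + a n²/V² = 4226 + (133.9)(5.94)²/(6.352)² = 4343.1 kPa
V − nb = 6.352 − (5.94)(0.03169) = 6.1638 dm³
T = (4343.1)(6.1638)/((5.94)(8.314)) = 542.1 K

T ≈ 542.1 K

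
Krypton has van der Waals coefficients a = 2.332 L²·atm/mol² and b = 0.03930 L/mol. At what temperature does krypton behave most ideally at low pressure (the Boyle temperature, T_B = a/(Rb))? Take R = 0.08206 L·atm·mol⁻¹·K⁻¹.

T_B ≈ 723.1 K

For a van der Waals gas the second virial coefficient B₂ = b − a/(RT) vanishes at T_B = a/(Rb).
T_B = 2.332/(0.08206×0.03930) = 2.332/0.0032250 = 723.1 K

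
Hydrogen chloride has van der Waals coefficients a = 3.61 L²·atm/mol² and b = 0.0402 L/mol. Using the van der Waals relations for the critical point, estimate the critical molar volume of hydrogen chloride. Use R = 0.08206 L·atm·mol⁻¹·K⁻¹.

For a van der Waals gas, V_m,c = 3b.
V_m,c = 3×0.0402 = 0.1206 L/mol

V_m,c ≈ 0.1206 L/mol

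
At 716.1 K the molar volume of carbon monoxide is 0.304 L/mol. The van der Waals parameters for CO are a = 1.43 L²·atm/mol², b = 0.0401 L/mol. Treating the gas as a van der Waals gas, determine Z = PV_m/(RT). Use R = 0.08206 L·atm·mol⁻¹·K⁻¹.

Z ≈ 1.072

P = RT/(V_m − b) − a/V_m² = (0.08206)(716.1)/(0.304 − 0.0401) − 1.43/(0.304)²
  = 58.763/0.26390 − 15.474 = 222.67 − 15.474 = 207.20 atm
Z = PV_m/(RT) = (207.20)(0.304)/((0.08206)(716.1)) = 62.989/58.763 = 1.072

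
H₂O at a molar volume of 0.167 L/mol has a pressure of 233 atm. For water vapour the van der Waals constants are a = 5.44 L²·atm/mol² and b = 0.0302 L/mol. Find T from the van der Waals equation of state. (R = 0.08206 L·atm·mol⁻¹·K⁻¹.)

T = (P + a/V_m²)(V_m − b)/R
P + a/V_m² = 233 + 5.44/(0.167)² = 428.06 atm
V_m − b = 0.167 − 0.0302 = 0.13680 L/mol
T = (428.06)(0.13680)/0.08206 = 713.6 K

T ≈ 713.6 K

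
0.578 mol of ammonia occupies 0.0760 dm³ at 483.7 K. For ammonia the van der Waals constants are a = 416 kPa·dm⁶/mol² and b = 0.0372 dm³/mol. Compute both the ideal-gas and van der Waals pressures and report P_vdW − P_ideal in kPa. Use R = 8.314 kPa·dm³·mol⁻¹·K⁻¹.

ΔP ≈ -11995 kPa

Ideal: P_ideal = nRT/V = (0.578)(8.314)(483.7)/0.0760 = 30584.4 kPa
vdW: P = nRT/(V − nb) − a n²/V² = 2324.42/0.0544984 − 138.979/0.00577600 = 42651.2 − 24061.5 = 18589.7 kPa
ΔP = 18589.7 − 30584.4 = -11995 kPa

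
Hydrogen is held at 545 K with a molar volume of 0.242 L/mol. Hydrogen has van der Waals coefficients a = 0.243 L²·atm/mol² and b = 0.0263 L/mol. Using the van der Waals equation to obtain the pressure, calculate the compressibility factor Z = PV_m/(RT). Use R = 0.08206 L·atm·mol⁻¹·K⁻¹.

Z ≈ 1.099

P = RT/(V_m − b) − a/V_m² = (0.08206)(545)/(0.242 − 0.0263) − 0.243/(0.242)²
  = 44.723/0.21570 − 4.1493 = 207.34 − 4.1493 = 203.19 atm
Z = PV_m/(RT) = (203.19)(0.242)/((0.08206)(545)) = 49.172/44.723 = 1.099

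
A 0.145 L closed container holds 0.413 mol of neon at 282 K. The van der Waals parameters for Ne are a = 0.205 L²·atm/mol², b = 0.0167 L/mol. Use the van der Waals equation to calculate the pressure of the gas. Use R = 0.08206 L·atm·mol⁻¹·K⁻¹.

P ≈ 67.54 atm

P = nRT/(V − nb) − a n²/V²
nRT/(V − nb) = (0.413)(0.08206)(282)/(0.145 − 0.413×0.0167) = 9.5572/0.13810 = 69.205 atm
a n²/V² = (0.205)(0.413)²/(0.145)² = 1.6631 atm
P = 69.205 − 1.6631 = 67.54 atm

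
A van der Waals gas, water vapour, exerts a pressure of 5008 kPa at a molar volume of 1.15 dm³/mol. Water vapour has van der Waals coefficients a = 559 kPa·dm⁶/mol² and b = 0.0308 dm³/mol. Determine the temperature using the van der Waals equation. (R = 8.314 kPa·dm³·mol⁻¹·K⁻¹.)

T ≈ 731.1 K

T = (P + a/V_m²)(V_m − b)/R
P + a/V_m² = 5008 + 559/(1.15)² = 5430.7 kPa
V_m − b = 1.15 − 0.0308 = 1.1192 dm³/mol
T = (5430.7)(1.1192)/8.314 = 731.1 K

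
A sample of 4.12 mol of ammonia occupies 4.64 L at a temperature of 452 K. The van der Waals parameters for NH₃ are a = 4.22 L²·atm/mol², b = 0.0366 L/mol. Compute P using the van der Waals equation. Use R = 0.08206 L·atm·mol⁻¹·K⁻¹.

P = nRT/(V − nb) − a n²/V²
nRT/(V − nb) = (4.12)(0.08206)(452)/(4.64 − 4.12×0.0366) = 152.82/4.4892 = 34.042 atm
a n²/V² = (4.22)(4.12)²/(4.64)² = 3.3271 atm
P = 34.042 − 3.3271 = 30.71 atm

P ≈ 30.71 atm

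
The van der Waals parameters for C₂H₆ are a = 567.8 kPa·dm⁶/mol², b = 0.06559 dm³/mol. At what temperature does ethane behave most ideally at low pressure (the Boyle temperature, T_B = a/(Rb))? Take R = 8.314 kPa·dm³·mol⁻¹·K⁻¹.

T_B ≈ 1041 K

For a van der Waals gas the second virial coefficient B₂ = b − a/(RT) vanishes at T_B = a/(Rb).
T_B = 567.8/(8.314×0.06559) = 567.8/0.54532 = 1041 K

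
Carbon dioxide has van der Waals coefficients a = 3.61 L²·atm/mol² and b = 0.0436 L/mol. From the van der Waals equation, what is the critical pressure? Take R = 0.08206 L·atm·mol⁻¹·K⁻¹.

P_c ≈ 70.33 atm

For a van der Waals gas, P_c = a/(27b²).
P_c = 3.61/(27×(0.0436)²) = 3.61/0.051326 = 70.33 atm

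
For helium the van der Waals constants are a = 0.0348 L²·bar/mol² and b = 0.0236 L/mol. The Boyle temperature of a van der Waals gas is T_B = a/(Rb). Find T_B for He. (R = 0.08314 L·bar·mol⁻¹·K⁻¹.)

T_B ≈ 17.74 K

For a van der Waals gas the second virial coefficient B₂ = b − a/(RT) vanishes at T_B = a/(Rb).
T_B = 0.0348/(0.08314×0.0236) = 0.0348/0.0019621 = 17.74 K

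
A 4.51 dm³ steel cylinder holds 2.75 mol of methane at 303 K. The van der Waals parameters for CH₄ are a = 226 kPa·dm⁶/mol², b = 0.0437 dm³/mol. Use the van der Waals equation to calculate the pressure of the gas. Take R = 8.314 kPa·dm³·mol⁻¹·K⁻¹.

P ≈ 1494 kPa

P = nRT/(V − nb) − a n²/V²
nRT/(V − nb) = (2.75)(8.314)(303)/(4.51 − 2.75×0.0437) = 6927.6/4.3898 = 1578.1 kPa
a n²/V² = (226)(2.75)²/(4.51)² = 84.027 kPa
P = 1578.1 − 84.027 = 1494 kPa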